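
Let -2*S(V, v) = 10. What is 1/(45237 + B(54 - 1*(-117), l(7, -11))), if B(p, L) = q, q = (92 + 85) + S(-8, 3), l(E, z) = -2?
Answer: 1/45409 ≈ 2.2022e-5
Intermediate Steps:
S(V, v) = -5 (S(V, v) = -½*10 = -5)
q = 172 (q = (92 + 85) - 5 = 177 - 5 = 172)
B(p, L) = 172
1/(45237 + B(54 - 1*(-117), l(7, -11))) = 1/(45237 + 172) = 1/45409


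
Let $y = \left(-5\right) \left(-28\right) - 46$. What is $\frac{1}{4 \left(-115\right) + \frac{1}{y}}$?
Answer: $- \frac{94}{43239} \approx -0.002174$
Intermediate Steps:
$y = 94$ ($y = 140 - 46 = 94$)
$\frac{1}{4 \left(-115\right) + \frac{1}{y}} = \frac{1}{4 \left(-115\right) + \frac{1}{94}} = \frac{1}{-460 + \frac{1}{94}} = \frac{1}{- \frac{43239}{94}} = - \frac{94}{43239}$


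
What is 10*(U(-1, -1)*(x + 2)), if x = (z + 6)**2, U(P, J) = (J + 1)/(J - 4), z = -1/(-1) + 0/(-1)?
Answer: 0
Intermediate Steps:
z = 1 (z = -1*(-1) + 0*(-1) = 1 + 0 = 1)
U(P, J) = (1 + J)/(-4 + J)
x = 49 (x = (1 + 6)**2 = 7**2 = 49)
10*(U(-1, -1)*(x + 2)) = 10*(((1 - 1)/(-4 - 1))*(49 + 2)) = 10*((0/(-5))*51) = 10*(-1/5*0*51) = 10*(0*51) = 10*0 = 0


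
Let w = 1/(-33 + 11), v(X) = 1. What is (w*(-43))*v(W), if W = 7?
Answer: 43/22 ≈ 1.9545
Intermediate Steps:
w = -1/22 (w = 1/(-22) = -1/22 ≈ -0.045455)
(w*(-43))*v(W) = -1/22*(-43)*1 = (43/22)*1 = 43/22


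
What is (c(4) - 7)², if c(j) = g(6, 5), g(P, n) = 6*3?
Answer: 121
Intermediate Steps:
g(P, n) = 18
c(j) = 18
(c(4) - 7)² = (18 - 7)² = 11² = 121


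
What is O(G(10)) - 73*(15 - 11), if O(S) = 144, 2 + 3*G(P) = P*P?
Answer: -148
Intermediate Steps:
G(P) = -⅔ + P²/3 (G(P) = -⅔ + (P*P)/3 = -⅔ + P²/3)
O(G(10)) - 73*(15 - 11) = 144 - 73*(15 - 11) = 144 - 73*4 = 144 - 292 = -148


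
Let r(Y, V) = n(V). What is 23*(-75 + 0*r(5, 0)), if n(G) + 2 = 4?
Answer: -1725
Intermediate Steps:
n(G) = 2 (n(G) = -2 + 4 = 2)
r(Y, V) = 2
23*(-75 + 0*r(5, 0)) = 23*(-75 + 0*2) = 23*(-75 + 0) = 23*(-75) = -1725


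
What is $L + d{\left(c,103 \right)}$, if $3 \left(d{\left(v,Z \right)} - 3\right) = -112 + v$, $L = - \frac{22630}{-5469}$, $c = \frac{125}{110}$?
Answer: $- \frac{3587483}{120318} \approx -29.817$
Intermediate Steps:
$c = \frac{25}{22}$ ($c = 125 \cdot \frac{1}{110} = \frac{25}{22} \approx 1.1364$)
$L = \frac{22630}{5469}$ ($L = \left(-22630\right) \left(- \frac{1}{5469}\right) = \frac{22630}{5469} \approx 4.1379$)
$d{\left(v,Z \right)} = - \frac{103}{3} + \frac{v}{3}$ ($d{\left(v,Z \right)} = 3 + \frac{-112 + v}{3} = 3 + \left(- \frac{112}{3} + \frac{v}{3}\right) = - \frac{103}{3} + \frac{v}{3}$)
$L + d{\left(c,103 \right)} = \frac{22630}{5469} + \left(- \frac{103}{3} + \frac{1}{3} \cdot \frac{25}{22}\right) = \frac{22630}{5469} + \left(- \frac{103}{3} + \frac{25}{66}\right) = \frac{22630}{5469} - \frac{747}{22} = - \frac{3587483}{120318}$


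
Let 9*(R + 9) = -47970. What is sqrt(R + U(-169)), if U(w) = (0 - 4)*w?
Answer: I*sqrt(4663) ≈ 68.286*I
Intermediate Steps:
U(w) = -4*w
R = -5339 (R = -9 + (1/9)*(-47970) = -9 - 5330 = -5339)
sqrt(R + U(-169)) = sqrt(-5339 - 4*(-169)) = sqrt(-5339 + 676) = sqrt(-4663) = I*sqrt(4663)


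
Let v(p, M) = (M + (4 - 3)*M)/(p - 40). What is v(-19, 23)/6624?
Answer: -1/8496 ≈ -0.00011770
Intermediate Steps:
v(p, M) = 2*M/(-40 + p) (v(p, M) = (M + 1*M)/(-40 + p) = (M + M)/(-40 + p) = (2*M)/(-40 + p) = 2*M/(-40 + p))
v(-19, 23)/6624 = (2*23/(-40 - 19))/6624 = (2*23/(-59))*(1/6624) = (2*23*(-1/59))*(1/6624) = -46/59*1/6624 = -1/8496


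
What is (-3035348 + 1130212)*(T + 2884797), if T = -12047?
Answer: -5472979444000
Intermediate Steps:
(-3035348 + 1130212)*(T + 2884797) = (-3035348 + 1130212)*(-12047 + 2884797) = -1905136*2872750 = -5472979444000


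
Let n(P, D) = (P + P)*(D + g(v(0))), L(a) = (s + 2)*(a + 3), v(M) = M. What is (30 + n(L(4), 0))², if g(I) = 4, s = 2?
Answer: 64516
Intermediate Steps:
L(a) = 12 + 4*a (L(a) = (2 + 2)*(a + 3) = 4*(3 + a) = 12 + 4*a)
n(P, D) = 2*P*(4 + D) (n(P, D) = (P + P)*(D + 4) = (2*P)*(4 + D) = 2*P*(4 + D))
(30 + n(L(4), 0))² = (30 + 2*(12 + 4*4)*(4 + 0))² = (30 + 2*(12 + 16)*4)² = (30 + 2*28*4)² = (30 + 224)² = 254² = 64516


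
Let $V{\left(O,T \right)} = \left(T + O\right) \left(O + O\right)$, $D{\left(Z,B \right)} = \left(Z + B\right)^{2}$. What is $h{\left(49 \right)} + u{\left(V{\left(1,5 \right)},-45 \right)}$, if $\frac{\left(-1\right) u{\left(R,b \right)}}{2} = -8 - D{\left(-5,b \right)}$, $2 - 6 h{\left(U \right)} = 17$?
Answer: $\frac{10027}{2} \approx 5013.5$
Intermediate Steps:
$D{\left(Z,B \right)} = \left(B + Z\right)^{2}$
$h{\left(U \right)} = - \frac{5}{2}$ ($h{\left(U \right)} = \frac{1}{3} - \frac{17}{6} = - \frac{5}{2}$)
$V{\left(O,T \right)} = 2 O \left(O + T\right)$ ($V{\left(O,T \right)} = \left(O + T\right) 2 O = 2 O \left(O + T\right)$)
$u{\left(R,b \right)} = 16 + 2 \left(-5 + b\right)^{2}$ ($u{\left(R,b \right)} = - 2 \left(-8 - \left(b - 5\right)^{2}\right) = - 2 \left(-8 - \left(-5 + b\right)^{2}\right) = 16 + 2 \left(-5 + b\right)^{2}$)
$h{\left(49 \right)} + u{\left(V{\left(1,5 \right)},-45 \right)} = - \frac{5}{2} + \left(16 + 2 \left(-5 - 45\right)^{2}\right) = - \frac{5}{2} + \left(16 + 2 \left(-50\right)^{2}\right) = - \frac{5}{2} + \left(16 + 2 \cdot 2500\right) = - \frac{5}{2} + \left(16 + 5000\right) = - \frac{5}{2} + 5016 = \frac{10027}{2}$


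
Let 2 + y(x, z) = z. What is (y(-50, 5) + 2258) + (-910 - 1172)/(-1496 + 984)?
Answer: 579857/256 ≈ 2265.1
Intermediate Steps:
y(x, z) = -2 + z
(y(-50, 5) + 2258) + (-910 - 1172)/(-1496 + 984) = ((-2 + 5) + 2258) + (-910 - 1172)/(-1496 + 984) = (3 + 2258) - 2082/(-512) = 2261 - 2082*(-1/512) = 2261 + 1041/256 = 579857/256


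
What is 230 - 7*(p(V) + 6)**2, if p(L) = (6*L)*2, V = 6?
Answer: -42358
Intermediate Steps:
p(L) = 12*L
230 - 7*(p(V) + 6)**2 = 230 - 7*(12*6 + 6)**2 = 230 - 7*(72 + 6)**2 = 230 - 7*78**2 = 230 - 7*6084 = 230 - 1*42588 = 230 - 42588 = -42358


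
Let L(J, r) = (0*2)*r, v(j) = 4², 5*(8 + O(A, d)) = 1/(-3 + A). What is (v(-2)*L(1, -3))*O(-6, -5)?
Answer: 0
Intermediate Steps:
O(A, d) = -8 + 1/(5*(-3 + A))
v(j) = 16
L(J, r) = 0 (L(J, r) = 0*r = 0)
(v(-2)*L(1, -3))*O(-6, -5) = (16*0)*((121 - 40*(-6))/(5*(-3 - 6))) = 0*((⅕)*(121 + 240)/(-9)) = 0*((⅕)*(-⅑)*361) = 0*(-361/45) = 0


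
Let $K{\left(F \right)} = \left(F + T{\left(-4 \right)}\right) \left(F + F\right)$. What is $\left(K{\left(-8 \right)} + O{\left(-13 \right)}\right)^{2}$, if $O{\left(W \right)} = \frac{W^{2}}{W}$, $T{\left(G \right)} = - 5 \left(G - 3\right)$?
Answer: $198025$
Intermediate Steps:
$T{\left(G \right)} = 15 - 5 G$ ($T{\left(G \right)} = - 5 \left(-3 + G\right) = 15 - 5 G$)
$K{\left(F \right)} = 2 F \left(35 + F\right)$ ($K{\left(F \right)} = \left(F + \left(15 - -20\right)\right) \left(F + F\right) = \left(F + \left(15 + 20\right)\right) 2 F = \left(F + 35\right) 2 F = \left(35 + F\right) 2 F = 2 F \left(35 + F\right)$)
$O{\left(W \right)} = W$
$\left(K{\left(-8 \right)} + O{\left(-13 \right)}\right)^{2} = \left(2 \left(-8\right) \left(35 - 8\right) - 13\right)^{2} = \left(2 \left(-8\right) 27 - 13\right)^{2} = \left(-432 - 13\right)^{2} = \left(-445\right)^{2} = 198025$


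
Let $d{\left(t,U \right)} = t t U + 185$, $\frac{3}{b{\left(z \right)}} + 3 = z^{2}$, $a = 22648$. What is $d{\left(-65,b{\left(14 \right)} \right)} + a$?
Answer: $\frac{4419444}{193} \approx 22899.0$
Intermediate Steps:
$b{\left(z \right)} = \frac{3}{-3 + z^{2}}$
$d{\left(t,U \right)} = 185 + U t^{2}$ ($d{\left(t,U \right)} = t^{2} U + 185 = U t^{2} + 185 = 185 + U t^{2}$)
$d{\left(-65,b{\left(14 \right)} \right)} + a = \left(185 + \frac{3}{-3 + 14^{2}} \left(-65\right)^{2}\right) + 22648 = \left(185 + \frac{3}{-3 + 196} \cdot 4225\right) + 22648 = \left(185 + \frac{3}{193} \cdot 4225\right) + 22648 = \left(185 + \frac{12675}{193}\right) + 22648 = \frac{48380}{193} + 22648 = \frac{4419444}{193}$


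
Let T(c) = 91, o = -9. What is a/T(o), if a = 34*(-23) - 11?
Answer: -61/7 ≈ -8.7143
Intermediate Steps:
a = -793 (a = -782 - 11 = -793)
a/T(o) = -793/91 = -793*1/91 = -61/7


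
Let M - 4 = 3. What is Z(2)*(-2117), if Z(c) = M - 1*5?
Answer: -4234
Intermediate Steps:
M = 7 (M = 4 + 3 = 7)
Z(c) = 2 (Z(c) = 7 - 1*5 = 7 - 5 = 2)
Z(2)*(-2117) = 2*(-2117) = -4234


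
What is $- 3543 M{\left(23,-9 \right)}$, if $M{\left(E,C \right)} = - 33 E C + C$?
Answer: $-24170346$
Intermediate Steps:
$M{\left(E,C \right)} = C - 33 C E$ ($M{\left(E,C \right)} = - 33 C E + C = C - 33 C E$)
$- 3543 M{\left(23,-9 \right)} = - 3543 \left(- 9 \left(1 - 759\right)\right) = - 3543 \left(\left(-9\right) \left(-758\right)\right) = \left(-3543\right) 6822 = -24170346$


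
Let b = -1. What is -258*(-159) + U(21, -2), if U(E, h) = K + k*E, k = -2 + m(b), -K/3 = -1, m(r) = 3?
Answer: 41046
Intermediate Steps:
K = 3 (K = -3*(-1) = 3)
k = 1 (k = -2 + 3 = 1)
U(E, h) = 3 + E (U(E, h) = 3 + 1*E = 3 + E)
-258*(-159) + U(21, -2) = -258*(-159) + (3 + 21) = 41022 + 24 = 41046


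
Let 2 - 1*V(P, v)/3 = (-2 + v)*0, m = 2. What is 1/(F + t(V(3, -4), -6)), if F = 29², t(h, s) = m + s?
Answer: 1/837 ≈ 0.0011947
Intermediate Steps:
V(P, v) = 6 (V(P, v) = 6 - 3*(-2 + v)*0 = 6 - 3*0 = 6 + 0 = 6)
t(h, s) = 2 + s
F = 841
1/(F + t(V(3, -4), -6)) = 1/(841 + (2 - 6)) = 1/(841 - 4) = 1/837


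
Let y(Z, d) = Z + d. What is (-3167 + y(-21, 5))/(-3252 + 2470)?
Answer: 3183/782 ≈ 4.0703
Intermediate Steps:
(-3167 + y(-21, 5))/(-3252 + 2470) = (-3167 + (-21 + 5))/(-3252 + 2470) = (-3167 - 16)/(-782) = -3183*(-1/782) = 3183/782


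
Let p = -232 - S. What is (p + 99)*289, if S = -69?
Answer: -18496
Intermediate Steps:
p = -163 (p = -232 - 1*(-69) = -232 + 69 = -163)
(p + 99)*289 = (-163 + 99)*289 = -64*289 = -18496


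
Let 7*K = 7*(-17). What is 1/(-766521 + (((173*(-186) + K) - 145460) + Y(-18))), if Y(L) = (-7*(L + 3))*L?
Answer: -1/946066 ≈ -1.0570e-6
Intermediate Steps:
K = -17 (K = (7*(-17))/7 = (⅐)*(-119) = -17)
Y(L) = L*(-21 - 7*L) (Y(L) = (-7*(3 + L))*L = (-21 - 7*L)*L = L*(-21 - 7*L))
1/(-766521 + (((173*(-186) + K) - 145460) + Y(-18))) = 1/(-766521 + (((173*(-186) - 17) - 145460) - 7*(-18)*(3 - 18))) = 1/(-766521 + (((-32178 - 17) - 145460) - 7*(-18)*(-15))) = 1/(-766521 + ((-32195 - 145460) - 1890)) = 1/(-766521 + (-177655 - 1890)) = 1/(-766521 - 179545) = 1/(-946066) = -1/946066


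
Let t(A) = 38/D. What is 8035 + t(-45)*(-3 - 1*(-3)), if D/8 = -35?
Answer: 8035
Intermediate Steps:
D = -280 (D = 8*(-35) = -280)
t(A) = -19/140 (t(A) = 38/(-280) = 38*(-1/280) = -19/140)
8035 + t(-45)*(-3 - 1*(-3)) = 8035 - 19*(-3 - 1*(-3))/140 = 8035 - 19*(-3 + 3)/140 = 8035 - 19/140*0 = 8035 + 0 = 8035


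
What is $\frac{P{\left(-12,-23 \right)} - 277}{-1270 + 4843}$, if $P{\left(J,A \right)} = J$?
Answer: $- \frac{289}{3573} \approx -0.080884$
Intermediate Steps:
$\frac{P{\left(-12,-23 \right)} - 277}{-1270 + 4843} = \frac{-12 - 277}{-1270 + 4843} = - \frac{289}{3573}$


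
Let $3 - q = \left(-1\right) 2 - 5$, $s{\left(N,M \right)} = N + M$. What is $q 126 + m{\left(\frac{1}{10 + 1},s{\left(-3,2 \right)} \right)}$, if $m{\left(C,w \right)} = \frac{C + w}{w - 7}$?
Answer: $\frac{55445}{44} \approx 1260.1$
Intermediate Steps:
$s{\left(N,M \right)} = M + N$
$q = 10$ ($q = 3 - \left(\left(-1\right) 2 - 5\right) = 3 - \left(-2 - 5\right) = 3 - -7 = 3 + 7 = 10$)
$m{\left(C,w \right)} = \frac{C + w}{-7 + w}$
$q 126 + m{\left(\frac{1}{10 + 1},s{\left(-3,2 \right)} \right)} = 10 \cdot 126 + \frac{\frac{1}{10 + 1} + \left(2 - 3\right)}{-7 + \left(2 - 3\right)} = 1260 + \frac{\frac{1}{11} - 1}{-7 - 1} = 1260 + \frac{\frac{1}{11} - 1}{-8} = 1260 - - \frac{5}{44} = 1260 + \frac{5}{44} = \frac{55445}{44}$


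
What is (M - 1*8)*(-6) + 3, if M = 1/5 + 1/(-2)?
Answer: 264/5 ≈ 52.800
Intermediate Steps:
M = -3/10 (M = 1*(1/5) + 1*(-1/2) = 1/5 - 1/2 = -3/10 ≈ -0.30000)
(M - 1*8)*(-6) + 3 = (-3/10 - 1*8)*(-6) + 3 = (-3/10 - 8)*(-6) + 3 = -83/10*(-6) + 3 = 249/5 + 3 = 264/5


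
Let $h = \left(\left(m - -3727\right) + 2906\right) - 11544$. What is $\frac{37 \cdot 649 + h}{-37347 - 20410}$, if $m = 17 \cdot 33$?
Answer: $- \frac{2809}{8251} \approx -0.34044$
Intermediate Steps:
$m = 561$
$h = -4350$ ($h = \left(\left(561 - -3727\right) + 2906\right) - 11544 = \left(\left(561 + 3727\right) + 2906\right) - 11544 = \left(4288 + 2906\right) - 11544 = 7194 - 11544 = -4350$)
$\frac{37 \cdot 649 + h}{-37347 - 20410} = \frac{37 \cdot 649 - 4350}{-37347 - 20410} = \frac{24013 - 4350}{-57757} = 19663 \left(- \frac{1}{57757}\right) = - \frac{2809}{8251}$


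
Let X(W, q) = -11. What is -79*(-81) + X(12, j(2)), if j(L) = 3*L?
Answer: 6388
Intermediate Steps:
-79*(-81) + X(12, j(2)) = -79*(-81) - 11 = 6399 - 11 = 6388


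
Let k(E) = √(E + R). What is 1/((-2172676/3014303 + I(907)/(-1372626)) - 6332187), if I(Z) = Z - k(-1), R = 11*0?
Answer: -54200343520255742839191001913937/343206749737315406945003725285284389449 - 6235855412071202217*I/343206749737315406945003725285284389449 ≈ -1.5792e-7 - 1.8169e-20*I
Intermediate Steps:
R = 0
k(E) = √E (k(E) = √(E + 0) = √E)
I(Z) = Z - I (I(Z) = Z - √(-1) = Z - I)
1/((-2172676/3014303 + I(907)/(-1372626)) - 6332187) = 1/((-2172676/3014303 + (907 - I)/(-1372626)) - 6332187) = 1/((-2172676*1/3014303 + (907 - I)*(-1/1372626)) - 6332187) = 1/((-2172676/3014303 + (-907/1372626 + I/1372626)) - 6332187) = 1/((-2985005539997/4137510669678 + I/1372626) - 6332187) = 1/(-26199494259901865783/4137510669678 + I/1372626) = 8559497270849646014311842*(-26199494259901865783/4137510669678 - I/1372626)/343206749737315406945003725285284389449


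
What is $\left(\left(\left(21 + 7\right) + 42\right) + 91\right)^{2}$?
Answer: $25921$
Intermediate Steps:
$\left(\left(\left(21 + 7\right) + 42\right) + 91\right)^{2} = \left(\left(28 + 42\right) + 91\right)^{2} = \left(70 + 91\right)^{2} = 161^{2} = 25921$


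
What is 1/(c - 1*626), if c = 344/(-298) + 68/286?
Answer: -21307/13357712 ≈ -0.0015951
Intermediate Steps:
c = -19530/21307 (c = 344*(-1/298) + 68*(1/286) = -172/149 + 34/143 = -19530/21307 ≈ -0.91660)
1/(c - 1*626) = 1/(-19530/21307 - 1*626) = 1/(-19530/21307 - 626) = 1/(-13357712/21307) = -21307/13357712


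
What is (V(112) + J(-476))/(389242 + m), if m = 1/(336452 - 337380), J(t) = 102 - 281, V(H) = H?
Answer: -62176/361216575 ≈ -0.00017213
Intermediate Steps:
J(t) = -179
m = -1/928 (m = 1/(-928) = -1/928 ≈ -0.0010776)
(V(112) + J(-476))/(389242 + m) = (112 - 179)/(389242 - 1/928) = -67/361216575/928 = -67*928/361216575 = -62176/361216575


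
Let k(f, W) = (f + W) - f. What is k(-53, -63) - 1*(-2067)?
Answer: 2004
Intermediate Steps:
k(f, W) = W (k(f, W) = (W + f) - f = W)
k(-53, -63) - 1*(-2067) = -63 - 1*(-2067) = -63 + 2067 = 2004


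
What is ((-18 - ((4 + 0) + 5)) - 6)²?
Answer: 1089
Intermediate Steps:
((-18 - ((4 + 0) + 5)) - 6)² = ((-18 - (4 + 5)) - 6)² = ((-18 - 1*9) - 6)² = ((-18 - 9) - 6)² = (-27 - 6)² = (-33)² = 1089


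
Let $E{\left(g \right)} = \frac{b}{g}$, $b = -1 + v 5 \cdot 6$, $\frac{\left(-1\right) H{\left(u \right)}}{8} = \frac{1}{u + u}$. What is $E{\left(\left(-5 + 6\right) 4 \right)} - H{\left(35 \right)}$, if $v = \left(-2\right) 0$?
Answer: $- \frac{19}{140} \approx -0.13571$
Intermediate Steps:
$H{\left(u \right)} = - \frac{4}{u}$ ($H{\left(u \right)} = - \frac{8}{u + u} = - \frac{8}{2 u} = - 8 \frac{1}{2 u} = - \frac{4}{u}$)
$v = 0$
$b = -1$ ($b = -1 + 0 \cdot 5 \cdot 6 = -1 + 0 \cdot 30 = -1 + 0 = -1$)
$E{\left(g \right)} = - \frac{1}{g}$
$E{\left(\left(-5 + 6\right) 4 \right)} - H{\left(35 \right)} = - \frac{1}{\left(-5 + 6\right) 4} - - \frac{4}{35} = - \frac{1}{1 \cdot 4} - \left(-4\right) \frac{1}{35} = - \frac{1}{4} - - \frac{4}{35} = \left(-1\right) \frac{1}{4} + \frac{4}{35} = - \frac{1}{4} + \frac{4}{35} = - \frac{19}{140}$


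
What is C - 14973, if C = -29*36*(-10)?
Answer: -4533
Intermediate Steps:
C = 10440 (C = -1044*(-10) = 10440)
C - 14973 = 10440 - 14973 = -4533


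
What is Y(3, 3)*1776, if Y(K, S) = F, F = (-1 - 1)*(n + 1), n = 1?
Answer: -7104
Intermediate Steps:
F = -4 (F = (-1 - 1)*(1 + 1) = -2*2 = -4)
Y(K, S) = -4
Y(3, 3)*1776 = -4*1776 = -7104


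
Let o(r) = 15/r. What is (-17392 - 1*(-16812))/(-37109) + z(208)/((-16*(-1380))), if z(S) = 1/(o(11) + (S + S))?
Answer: 58794590599/3761712611520 ≈ 0.015630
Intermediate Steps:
z(S) = 1/(15/11 + 2*S) (z(S) = 1/(15/11 + (S + S)) = 1/(15*(1/11) + 2*S) = 1/(15/11 + 2*S))
(-17392 - 1*(-16812))/(-37109) + z(208)/((-16*(-1380))) = (-17392 - 1*(-16812))/(-37109) + (11/(15 + 22*208))/((-16*(-1380))) = (-17392 + 16812)*(-1/37109) + (11/(15 + 4576))/22080 = -580*(-1/37109) + (11/4591)*(1/22080) = 580/37109 + (11*(1/4591))*(1/22080) = 580/37109 + (11/4591)*(1/22080) = 580/37109 + 11/101369280 = 58794590599/3761712611520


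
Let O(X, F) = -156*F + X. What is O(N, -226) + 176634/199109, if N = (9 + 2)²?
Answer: 7044055727/199109 ≈ 35378.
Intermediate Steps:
N = 121 (N = 11² = 121)
O(X, F) = X - 156*F
O(N, -226) + 176634/199109 = (121 - 156*(-226)) + 176634/199109 = (121 + 35256) + 176634*(1/199109) = 35377 + 176634/199109 = 7044055727/199109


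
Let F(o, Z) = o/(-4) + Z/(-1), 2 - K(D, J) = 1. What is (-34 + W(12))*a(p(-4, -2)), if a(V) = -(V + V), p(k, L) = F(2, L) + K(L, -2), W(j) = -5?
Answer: 195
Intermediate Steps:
K(D, J) = 1 (K(D, J) = 2 - 1*1 = 2 - 1 = 1)
F(o, Z) = -Z - o/4 (F(o, Z) = o*(-¼) + Z*(-1) = -o/4 - Z = -Z - o/4)
p(k, L) = ½ - L (p(k, L) = (-L - ¼*2) + 1 = (-L - ½) + 1 = (-½ - L) + 1 = ½ - L)
a(V) = -2*V
(-34 + W(12))*a(p(-4, -2)) = (-34 - 5)*(-2*(½ - 1*(-2))) = -(-78)*(½ + 2) = -(-78)*5/2 = -39*(-5) = 195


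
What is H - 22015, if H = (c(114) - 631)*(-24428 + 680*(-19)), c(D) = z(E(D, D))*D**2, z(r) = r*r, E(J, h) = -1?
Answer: -461830035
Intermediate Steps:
z(r) = r**2
c(D) = D**2 (c(D) = (-1)**2*D**2 = 1*D**2 = D**2)
H = -461808020 (H = (114**2 - 631)*(-24428 + 680*(-19)) = (12996 - 631)*(-24428 - 12920) = 12365*(-37348) = -461808020)
H - 22015 = -461808020 - 22015 = -461830035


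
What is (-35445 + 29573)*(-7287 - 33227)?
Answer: 237898208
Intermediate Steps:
(-35445 + 29573)*(-7287 - 33227) = -5872*(-40514) = 237898208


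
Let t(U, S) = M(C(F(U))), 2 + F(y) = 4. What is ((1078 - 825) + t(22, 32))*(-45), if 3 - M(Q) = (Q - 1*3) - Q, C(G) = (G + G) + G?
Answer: -11655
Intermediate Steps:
F(y) = 2 (F(y) = -2 + 4 = 2)
C(G) = 3*G (C(G) = 2*G + G = 3*G)
M(Q) = 6 (M(Q) = 3 - ((Q - 1*3) - Q) = 3 - ((Q - 3) - Q) = 3 - ((-3 + Q) - Q) = 3 - 1*(-3) = 3 + 3 = 6)
t(U, S) = 6
((1078 - 825) + t(22, 32))*(-45) = ((1078 - 825) + 6)*(-45) = (253 + 6)*(-45) = 259*(-45) = -11655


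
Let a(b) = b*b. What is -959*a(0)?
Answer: 0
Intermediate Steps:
a(b) = b²
-959*a(0) = -959*0² = -959*0 = 0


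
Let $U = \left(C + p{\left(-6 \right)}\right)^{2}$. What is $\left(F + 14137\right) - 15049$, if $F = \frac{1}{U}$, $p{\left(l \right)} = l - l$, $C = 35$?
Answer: $- \frac{1117199}{1225} \approx -912.0$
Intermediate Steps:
$p{\left(l \right)} = 0$
$U = 1225$ ($U = \left(35 + 0\right)^{2} = 35^{2} = 1225$)
$F = \frac{1}{1225} \approx 0.00081633$
$\left(F + 14137\right) - 15049 = \left(\frac{1}{1225} + 14137\right) - 15049 = \frac{17317826}{1225} - 15049 = - \frac{1117199}{1225}$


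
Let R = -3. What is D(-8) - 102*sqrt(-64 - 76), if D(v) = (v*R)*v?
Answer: -192 - 204*I*sqrt(35) ≈ -192.0 - 1206.9*I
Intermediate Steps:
D(v) = -3*v**2 (D(v) = (v*(-3))*v = (-3*v)*v = -3*v**2)
D(-8) - 102*sqrt(-64 - 76) = -3*(-8)**2 - 102*sqrt(-64 - 76) = -3*64 - 204*I*sqrt(35) = -192 - 204*I*sqrt(35)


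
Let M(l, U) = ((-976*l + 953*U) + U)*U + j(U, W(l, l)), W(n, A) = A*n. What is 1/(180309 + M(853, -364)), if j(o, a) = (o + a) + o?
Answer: 1/430348566 ≈ 2.3237e-9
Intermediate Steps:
j(o, a) = a + 2*o (j(o, a) = (a + o) + o = a + 2*o)
M(l, U) = l² + 2*U + U*(-976*l + 954*U) (M(l, U) = ((-976*l + 953*U) + U)*U + (l*l + 2*U) = (-976*l + 954*U)*U + (l² + 2*U) = U*(-976*l + 954*U) + (l² + 2*U) = l² + 2*U + U*(-976*l + 954*U))
1/(180309 + M(853, -364)) = 1/(180309 + (853² + 2*(-364) + 954*(-364)² - 976*(-364)*853)) = 1/(180309 + (727609 - 728 + 954*132496 + 303040192)) = 1/(180309 + (727609 - 728 + 126401184 + 303040192)) = 1/(180309 + 430168257) = 1/430348566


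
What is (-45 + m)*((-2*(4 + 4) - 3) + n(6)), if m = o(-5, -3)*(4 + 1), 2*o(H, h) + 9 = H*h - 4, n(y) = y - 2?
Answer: 600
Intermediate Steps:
n(y) = -2 + y
o(H, h) = -13/2 + H*h/2 (o(H, h) = -9/2 + (H*h - 4)/2 = -9/2 + (-4 + H*h)/2 = -9/2 + (-2 + H*h/2) = -13/2 + H*h/2)
m = 5 (m = (-13/2 + (1/2)*(-5)*(-3))*(4 + 1) = (-13/2 + 15/2)*5 = 1*5 = 5)
(-45 + m)*((-2*(4 + 4) - 3) + n(6)) = (-45 + 5)*((-2*(4 + 4) - 3) + (-2 + 6)) = -40*((-2*8 - 3) + 4) = -40*((-16 - 3) + 4) = -40*(-19 + 4) = -40*(-15) = 600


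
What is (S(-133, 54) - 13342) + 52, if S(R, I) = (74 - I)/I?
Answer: -358820/27 ≈ -13290.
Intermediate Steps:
S(R, I) = (74 - I)/I
(S(-133, 54) - 13342) + 52 = ((74 - 1*54)/54 - 13342) + 52 = ((74 - 54)/54 - 13342) + 52 = ((1/54)*20 - 13342) + 52 = (10/27 - 13342) + 52 = -360224/27 + 52 = -358820/27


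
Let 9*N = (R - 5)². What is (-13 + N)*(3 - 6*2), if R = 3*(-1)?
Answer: 53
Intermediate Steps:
R = -3
N = 64/9 (N = (-3 - 5)²/9 = (⅑)*(-8)² = (⅑)*64 = 64/9 ≈ 7.1111)
(-13 + N)*(3 - 6*2) = (-13 + 64/9)*(3 - 6*2) = -53*(3 - 12)/9 = -53/9*(-9) = 53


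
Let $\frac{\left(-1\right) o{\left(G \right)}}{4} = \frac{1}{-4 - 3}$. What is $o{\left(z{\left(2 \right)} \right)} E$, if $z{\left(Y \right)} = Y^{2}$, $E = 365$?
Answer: $\frac{1460}{7} \approx 208.57$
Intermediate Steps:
$o{\left(G \right)} = \frac{4}{7}$ ($o{\left(G \right)} = - \frac{4}{-4 - 3} = - \frac{4}{-7} = \left(-4\right) \left(- \frac{1}{7}\right) = \frac{4}{7}$)
$o{\left(z{\left(2 \right)} \right)} E = \frac{4}{7} \cdot 365 = \frac{1460}{7}$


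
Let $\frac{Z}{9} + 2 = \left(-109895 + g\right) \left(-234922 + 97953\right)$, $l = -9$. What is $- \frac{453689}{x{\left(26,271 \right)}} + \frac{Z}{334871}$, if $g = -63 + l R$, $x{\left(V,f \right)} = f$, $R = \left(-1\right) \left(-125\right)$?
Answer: $\frac{36957280700456}{90750041} \approx 4.0724 \cdot 10^{5}$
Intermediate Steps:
$R = 125$
$g = -1188$ ($g = -63 - 1125 = -1188$)
$Z = 136934346825$ ($Z = -18 + 9 \left(-109895 - 1188\right) \left(-234922 + 97953\right) = -18 + 9 \left(\left(-111083\right) \left(-136969\right)\right) = -18 + 9 \cdot 15214927427 = -18 + 136934346843 = 136934346825$)
$- \frac{453689}{x{\left(26,271 \right)}} + \frac{Z}{334871} = - \frac{453689}{271} + \frac{136934346825}{334871} = \frac{36957280700456}{90750041}$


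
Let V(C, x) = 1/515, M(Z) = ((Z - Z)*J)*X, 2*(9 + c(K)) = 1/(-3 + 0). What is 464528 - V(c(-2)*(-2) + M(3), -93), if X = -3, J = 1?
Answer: 239231919/515 ≈ 4.6453e+5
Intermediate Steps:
c(K) = -55/6 (c(K) = -9 + 1/(2*(-3 + 0)) = -9 + (1/2)/(-3) = -9 + (1/2)*(-1/3) = -9 - 1/6 = -55/6)
M(Z) = 0 (M(Z) = ((Z - Z)*1)*(-3) = (0*1)*(-3) = 0*(-3) = 0)
V(C, x) = 1/515
464528 - V(c(-2)*(-2) + M(3), -93) = 464528 - 1*1/515 = 464528 - 1/515 = 239231919/515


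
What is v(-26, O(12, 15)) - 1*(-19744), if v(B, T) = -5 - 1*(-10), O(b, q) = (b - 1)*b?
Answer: 19749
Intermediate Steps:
O(b, q) = b*(-1 + b) (O(b, q) = (-1 + b)*b = b*(-1 + b))
v(B, T) = 5 (v(B, T) = -5 + 10 = 5)
v(-26, O(12, 15)) - 1*(-19744) = 5 - 1*(-19744) = 5 + 19744 = 19749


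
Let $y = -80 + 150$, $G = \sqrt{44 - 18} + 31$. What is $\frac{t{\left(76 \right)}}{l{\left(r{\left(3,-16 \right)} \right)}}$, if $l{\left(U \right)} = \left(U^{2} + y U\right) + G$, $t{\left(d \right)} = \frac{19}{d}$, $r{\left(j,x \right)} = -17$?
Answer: $- \frac{435}{1513748} - \frac{\sqrt{26}}{3027496} \approx -0.00028905$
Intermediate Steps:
$G = 31 + \sqrt{26}$ ($G = \sqrt{26} + 31 = 31 + \sqrt{26} \approx 36.099$)
$y = 70$
$l{\left(U \right)} = 31 + \sqrt{26} + U^{2} + 70 U$ ($l{\left(U \right)} = \left(U^{2} + 70 U\right) + \left(31 + \sqrt{26}\right) = 31 + \sqrt{26} + U^{2} + 70 U$)
$\frac{t{\left(76 \right)}}{l{\left(r{\left(3,-16 \right)} \right)}} = \frac{19 \cdot \frac{1}{76}}{31 + \sqrt{26} + \left(-17\right)^{2} + 70 \left(-17\right)} = \frac{19 \cdot \frac{1}{76}}{31 + \sqrt{26} + 289 - 1190} = \frac{1}{4 \left(-870 + \sqrt{26}\right)}$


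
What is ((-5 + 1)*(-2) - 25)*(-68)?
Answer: 1156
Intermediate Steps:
((-5 + 1)*(-2) - 25)*(-68) = (-4*(-2) - 25)*(-68) = (8 - 25)*(-68) = -17*(-68) = 1156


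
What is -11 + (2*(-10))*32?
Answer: -651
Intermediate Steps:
-11 + (2*(-10))*32 = -11 - 20*32 = -11 - 640 = -651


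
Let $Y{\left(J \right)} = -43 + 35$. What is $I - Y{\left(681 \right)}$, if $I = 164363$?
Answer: $164371$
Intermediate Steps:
$Y{\left(J \right)} = -8$
$I - Y{\left(681 \right)} = 164363 - -8 = 164363 + 8 = 164371$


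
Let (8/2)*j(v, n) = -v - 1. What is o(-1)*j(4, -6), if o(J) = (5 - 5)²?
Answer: 0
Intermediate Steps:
j(v, n) = -¼ - v/4 (j(v, n) = (-v - 1)/4 = (-1 - v)/4 = -¼ - v/4)
o(J) = 0 (o(J) = 0² = 0)
o(-1)*j(4, -6) = 0*(-¼ - ¼*4) = 0*(-¼ - 1) = 0*(-5/4) = 0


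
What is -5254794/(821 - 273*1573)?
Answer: 2627397/214304 ≈ 12.260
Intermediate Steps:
-5254794/(821 - 273*1573) = -5254794/(821 - 429429) = -5254794/(-428608) = -5254794*(-1/428608) = 2627397/214304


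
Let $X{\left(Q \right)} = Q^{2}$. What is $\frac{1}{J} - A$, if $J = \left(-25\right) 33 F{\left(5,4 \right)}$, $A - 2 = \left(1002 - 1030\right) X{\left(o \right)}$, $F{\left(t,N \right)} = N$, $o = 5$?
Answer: $\frac{2303399}{3300} \approx 698.0$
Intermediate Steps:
$A = -698$ ($A = 2 + \left(1002 - 1030\right) 5^{2} = 2 + \left(1002 - 1030\right) 25 = 2 - 700 = -698$)
$J = -3300$ ($J = \left(-25\right) 33 \cdot 4 = \left(-825\right) 4 = -3300$)
$\frac{1}{J} - A = \frac{1}{-3300} - -698 = - \frac{1}{3300} + 698 = \frac{2303399}{3300}$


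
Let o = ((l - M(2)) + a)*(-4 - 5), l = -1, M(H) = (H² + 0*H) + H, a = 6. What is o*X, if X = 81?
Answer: 729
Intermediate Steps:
M(H) = H + H² (M(H) = (H² + 0) + H = H² + H = H + H²)
o = 9 (o = ((-1 - 2*(1 + 2)) + 6)*(-4 - 5) = ((-1 - 2*3) + 6)*(-9) = ((-1 - 1*6) + 6)*(-9) = ((-1 - 6) + 6)*(-9) = (-7 + 6)*(-9) = -1*(-9) = 9)
o*X = 9*81 = 729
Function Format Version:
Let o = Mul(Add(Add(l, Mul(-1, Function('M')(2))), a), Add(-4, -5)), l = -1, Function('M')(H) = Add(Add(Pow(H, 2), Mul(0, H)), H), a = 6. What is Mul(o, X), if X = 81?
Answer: 729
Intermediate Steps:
Function('M')(H) = Add(H, Pow(H, 2)) (Function('M')(H) = Add(Add(Pow(H, 2), 0), H) = Add(Pow(H, 2), H) = Add(H, Pow(H, 2)))
o = 9 (o = Mul(Add(Add(-1, Mul(-1, Mul(2, Add(1, 2)))), 6), Add(-4, -5)) = Mul(Add(Add(-1, Mul(-1, Mul(2, 3))), 6), -9) = Mul(Add(Add(-1, Mul(-1, 6)), 6), -9) = Mul(Add(Add(-1, -6), 6), -9) = Mul(Add(-7, 6), -9) = Mul(-1, -9) = 9)
Mul(o, X) = Mul(9, 81) = 729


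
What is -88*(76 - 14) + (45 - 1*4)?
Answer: -5415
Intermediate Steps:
-88*(76 - 14) + (45 - 1*4) = -88*62 + (45 - 4) = -5456 + 41 = -5415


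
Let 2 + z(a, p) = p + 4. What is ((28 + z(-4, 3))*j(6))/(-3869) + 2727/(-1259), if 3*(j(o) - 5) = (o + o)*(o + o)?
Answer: -240618/91907 ≈ -2.6181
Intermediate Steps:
z(a, p) = 2 + p (z(a, p) = -2 + (p + 4) = -2 + (4 + p) = 2 + p)
j(o) = 5 + 4*o²/3 (j(o) = 5 + ((o + o)*(o + o))/3 = 5 + ((2*o)*(2*o))/3 = 5 + (4*o²)/3 = 5 + 4*o²/3)
((28 + z(-4, 3))*j(6))/(-3869) + 2727/(-1259) = ((28 + (2 + 3))*(5 + (4/3)*6²))/(-3869) + 2727/(-1259) = ((28 + 5)*(5 + (4/3)*36))*(-1/3869) + 2727*(-1/1259) = (33*(5 + 48))*(-1/3869) - 2727/1259 = (33*53)*(-1/3869) - 2727/1259 = 1749*(-1/3869) - 2727/1259 = -33/73 - 2727/1259 = -240618/91907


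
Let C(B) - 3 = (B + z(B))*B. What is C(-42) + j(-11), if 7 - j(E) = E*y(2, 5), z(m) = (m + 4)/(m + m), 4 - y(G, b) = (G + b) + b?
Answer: 1667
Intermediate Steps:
y(G, b) = 4 - G - 2*b (y(G, b) = 4 - ((G + b) + b) = 4 - (G + 2*b) = 4 + (-G - 2*b) = 4 - G - 2*b)
z(m) = (4 + m)/(2*m) (z(m) = (4 + m)/((2*m)) = (4 + m)*(1/(2*m)) = (4 + m)/(2*m))
j(E) = 7 + 8*E (j(E) = 7 - E*(4 - 1*2 - 2*5) = 7 - E*(4 - 2 - 10) = 7 - E*(-8) = 7 - (-8)*E = 7 + 8*E)
C(B) = 3 + B*(B + (4 + B)/(2*B)) (C(B) = 3 + (B + (4 + B)/(2*B))*B = 3 + B*(B + (4 + B)/(2*B)))
C(-42) + j(-11) = (5 + (-42)² + (½)*(-42)) + (7 + 8*(-11)) = (5 + 1764 - 21) + (7 - 88) = 1748 - 81 = 1667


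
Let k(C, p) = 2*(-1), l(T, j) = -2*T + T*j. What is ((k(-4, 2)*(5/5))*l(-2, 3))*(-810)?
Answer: -3240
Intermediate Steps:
k(C, p) = -2
((k(-4, 2)*(5/5))*l(-2, 3))*(-810) = ((-10/5)*(-2*(-2 + 3)))*(-810) = ((-10/5)*(-2*1))*(-810) = (-2*1*(-2))*(-810) = -2*(-2)*(-810) = 4*(-810) = -3240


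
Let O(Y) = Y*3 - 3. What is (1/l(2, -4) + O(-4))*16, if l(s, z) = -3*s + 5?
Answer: -256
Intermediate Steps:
l(s, z) = 5 - 3*s
O(Y) = -3 + 3*Y (O(Y) = 3*Y - 3 = -3 + 3*Y)
(1/l(2, -4) + O(-4))*16 = (1/(5 - 3*2) + (-3 + 3*(-4)))*16 = (1/(5 - 6) + (-3 - 12))*16 = (1/(-1) - 15)*16 = (-1 - 15)*16 = -16*16 = -256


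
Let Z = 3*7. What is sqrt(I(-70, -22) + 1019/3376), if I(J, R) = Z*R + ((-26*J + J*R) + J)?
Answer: sqrt(2014701217)/844 ≈ 53.182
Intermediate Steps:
Z = 21
I(J, R) = -25*J + 21*R + J*R (I(J, R) = 21*R + ((-26*J + J*R) + J) = 21*R + (-25*J + J*R) = -25*J + 21*R + J*R)
sqrt(I(-70, -22) + 1019/3376) = sqrt((-25*(-70) + 21*(-22) - 70*(-22)) + 1019/3376) = sqrt((1750 - 462 + 1540) + 1019*(1/3376)) = sqrt(2828 + 1019/3376) = sqrt(9548347/3376) = sqrt(2014701217)/844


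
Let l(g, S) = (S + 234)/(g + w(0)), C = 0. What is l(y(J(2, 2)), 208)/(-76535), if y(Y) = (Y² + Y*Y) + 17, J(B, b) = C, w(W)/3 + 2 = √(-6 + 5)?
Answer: -187/382675 + 51*I/382675 ≈ -0.00048866 + 0.00013327*I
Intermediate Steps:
w(W) = -6 + 3*I (w(W) = -6 + 3*√(-6 + 5) = -6 + 3*√(-1) = -6 + 3*I)
J(B, b) = 0
y(Y) = 17 + 2*Y² (y(Y) = (Y² + Y²) + 17 = 2*Y² + 17 = 17 + 2*Y²)
l(g, S) = (234 + S)/(-6 + g + 3*I) (l(g, S) = (S + 234)/(g + (-6 + 3*I)) = (234 + S)/(-6 + g + 3*I))
l(y(J(2, 2)), 208)/(-76535) = ((234 + 208)/(-6 + (17 + 2*0²) + 3*I))/(-76535) = (442/(-6 + (17 + 2*0) + 3*I))*(-1/76535) = (442/(-6 + (17 + 0) + 3*I))*(-1/76535) = (442/(-6 + 17 + 3*I))*(-1/76535) = (442/(11 + 3*I))*(-1/76535) = (((11 - 3*I)/130)*442)*(-1/76535) = (17*(11 - 3*I)/5)*(-1/76535) = -17*(11 - 3*I)/382675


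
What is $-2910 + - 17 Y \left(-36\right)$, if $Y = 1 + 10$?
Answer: $3822$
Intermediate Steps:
$Y = 11$
$-2910 + - 17 Y \left(-36\right) = -2910 + \left(-17\right) 11 \left(-36\right) = -2910 - -6732 = -2910 + 6732 = 3822$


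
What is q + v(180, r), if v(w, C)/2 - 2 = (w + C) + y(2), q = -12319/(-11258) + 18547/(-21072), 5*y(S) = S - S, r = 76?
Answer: 61230364529/118614288 ≈ 516.21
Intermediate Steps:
y(S) = 0 (y(S) = (S - S)/5 = (1/5)*0 = 0)
q = 25391921/118614288 (q = -12319*(-1/11258) + 18547*(-1/21072) = 12319/11258 - 18547/21072 = 25391921/118614288 ≈ 0.21407)
v(w, C) = 4 + 2*C + 2*w (v(w, C) = 4 + 2*((w + C) + 0) = 4 + 2*((C + w) + 0) = 4 + 2*(C + w) = 4 + (2*C + 2*w) = 4 + 2*C + 2*w)
q + v(180, r) = 25391921/118614288 + (4 + 2*76 + 2*180) = 25391921/118614288 + (4 + 152 + 360) = 25391921/118614288 + 516 = 61230364529/118614288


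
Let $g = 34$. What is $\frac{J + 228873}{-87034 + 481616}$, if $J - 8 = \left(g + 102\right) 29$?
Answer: $\frac{232825}{394582} \approx 0.59005$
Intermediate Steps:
$J = 3952$ ($J = 8 + \left(34 + 102\right) 29 = 8 + 136 \cdot 29 = 8 + 3944 = 3952$)
$\frac{J + 228873}{-87034 + 481616} = \frac{3952 + 228873}{-87034 + 481616} = \frac{232825}{394582}$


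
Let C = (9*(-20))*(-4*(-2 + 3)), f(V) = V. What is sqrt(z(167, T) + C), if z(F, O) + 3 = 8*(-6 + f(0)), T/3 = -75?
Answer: sqrt(669) ≈ 25.865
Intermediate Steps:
T = -225 (T = 3*(-75) = -225)
z(F, O) = -51 (z(F, O) = -3 + 8*(-6 + 0) = -3 + 8*(-6) = -3 - 48 = -51)
C = 720 (C = -(-720) = -180*(-4) = 720)
sqrt(z(167, T) + C) = sqrt(-51 + 720) = sqrt(669)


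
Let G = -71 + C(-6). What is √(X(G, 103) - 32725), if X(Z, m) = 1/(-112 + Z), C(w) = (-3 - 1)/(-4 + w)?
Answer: 3*I*√3030950010/913 ≈ 180.9*I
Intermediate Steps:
C(w) = -4/(-4 + w)
G = -353/5 (G = -71 - 4/(-4 - 6) = -71 - 4/(-10) = -71 - 4*(-⅒) = -71 + ⅖ = -353/5 ≈ -70.600)
√(X(G, 103) - 32725) = √(1/(-112 - 353/5) - 32725) = √(1/(-913/5) - 32725) = √(-5/913 - 32725) = √(-29877930/913) = 3*I*√3030950010/913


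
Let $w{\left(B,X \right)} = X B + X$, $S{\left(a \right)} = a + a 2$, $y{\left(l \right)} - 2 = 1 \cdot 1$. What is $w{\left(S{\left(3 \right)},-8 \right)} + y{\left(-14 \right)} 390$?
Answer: $1090$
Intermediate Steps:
$y{\left(l \right)} = 3$ ($y{\left(l \right)} = 2 + 1 \cdot 1 = 2 + 1 = 3$)
$S{\left(a \right)} = 3 a$ ($S{\left(a \right)} = a + 2 a = 3 a$)
$w{\left(B,X \right)} = X + B X$ ($w{\left(B,X \right)} = B X + X = X + B X$)
$w{\left(S{\left(3 \right)},-8 \right)} + y{\left(-14 \right)} 390 = - 8 \left(1 + 3 \cdot 3\right) + 3 \cdot 390 = - 8 \left(1 + 9\right) + 1170 = \left(-8\right) 10 + 1170 = -80 + 1170 = 1090$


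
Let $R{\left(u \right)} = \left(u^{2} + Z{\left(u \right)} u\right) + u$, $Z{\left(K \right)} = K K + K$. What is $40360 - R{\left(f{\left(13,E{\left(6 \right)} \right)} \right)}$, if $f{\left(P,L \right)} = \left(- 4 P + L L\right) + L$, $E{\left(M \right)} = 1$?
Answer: $160410$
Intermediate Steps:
$Z{\left(K \right)} = K + K^{2}$ ($Z{\left(K \right)} = K^{2} + K = K + K^{2}$)
$f{\left(P,L \right)} = L + L^{2} - 4 P$ ($f{\left(P,L \right)} = \left(- 4 P + L^{2}\right) + L = \left(L^{2} - 4 P\right) + L = L + L^{2} - 4 P$)
$R{\left(u \right)} = u + u^{2} + u^{2} \left(1 + u\right)$ ($R{\left(u \right)} = \left(u^{2} + u \left(1 + u\right) u\right) + u = \left(u^{2} + u^{2} \left(1 + u\right)\right) + u = u + u^{2} + u^{2} \left(1 + u\right)$)
$40360 - R{\left(f{\left(13,E{\left(6 \right)} \right)} \right)} = 40360 - \left(1 + 1^{2} - 52\right) \left(1 + \left(1 + 1^{2} - 52\right) + \left(1 + 1^{2} - 52\right) \left(1 + \left(1 + 1^{2} - 52\right)\right)\right) = 40360 - \left(1 + 1 - 52\right) \left(1 + \left(1 + 1 - 52\right) + \left(1 + 1 - 52\right) \left(1 + \left(1 + 1 - 52\right)\right)\right) = 40360 - - 50 \left(1 - 50 - 50 \left(1 - 50\right)\right) = 40360 - - 50 \left(1 - 50 - -2450\right) = 40360 - - 50 \left(1 - 50 + 2450\right) = 40360 - \left(-50\right) 2401 = 40360 - -120050 = 40360 + 120050 = 160410$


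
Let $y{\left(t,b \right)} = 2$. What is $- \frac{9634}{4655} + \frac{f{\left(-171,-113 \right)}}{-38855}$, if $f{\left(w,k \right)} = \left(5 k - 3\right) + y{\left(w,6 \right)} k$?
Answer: $- \frac{780280}{380779} \approx -2.0492$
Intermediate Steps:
$f{\left(w,k \right)} = -3 + 7 k$ ($f{\left(w,k \right)} = \left(5 k - 3\right) + 2 k = \left(-3 + 5 k\right) + 2 k = -3 + 7 k$)
$- \frac{9634}{4655} + \frac{f{\left(-171,-113 \right)}}{-38855} = - \frac{9634}{4655} + \frac{-3 + 7 \left(-113\right)}{-38855} = \left(-9634\right) \frac{1}{4655} + \left(-3 - 791\right) \left(- \frac{1}{38855}\right) = - \frac{9634}{4655} - - \frac{794}{38855} = - \frac{9634}{4655} + \frac{794}{38855} = - \frac{780280}{380779}$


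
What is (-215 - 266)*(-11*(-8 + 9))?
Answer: 5291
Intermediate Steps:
(-215 - 266)*(-11*(-8 + 9)) = -(-5291) = -481*(-11) = 5291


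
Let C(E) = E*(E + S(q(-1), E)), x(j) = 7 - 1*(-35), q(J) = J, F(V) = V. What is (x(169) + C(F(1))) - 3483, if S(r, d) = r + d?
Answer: -3440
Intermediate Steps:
S(r, d) = d + r
x(j) = 42 (x(j) = 7 + 35 = 42)
C(E) = E*(-1 + 2*E) (C(E) = E*(E + (E - 1)) = E*(E + (-1 + E)) = E*(-1 + 2*E))
(x(169) + C(F(1))) - 3483 = (42 + 1*(-1 + 2*1)) - 3483 = (42 + 1*(-1 + 2)) - 3483 = (42 + 1*1) - 3483 = (42 + 1) - 3483 = 43 - 3483 = -3440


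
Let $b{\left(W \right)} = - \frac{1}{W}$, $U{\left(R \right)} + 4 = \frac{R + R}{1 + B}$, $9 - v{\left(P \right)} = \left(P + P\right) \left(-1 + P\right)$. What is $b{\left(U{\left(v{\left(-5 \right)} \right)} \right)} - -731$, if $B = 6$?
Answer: $\frac{95037}{130} \approx 731.05$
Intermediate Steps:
$v{\left(P \right)} = 9 - 2 P \left(-1 + P\right)$ ($v{\left(P \right)} = 9 - \left(P + P\right) \left(-1 + P\right) = 9 - 2 P \left(-1 + P\right)$)
$U{\left(R \right)} = -4 + \frac{2 R}{7}$ ($U{\left(R \right)} = -4 + \frac{R + R}{1 + 6} = -4 + \frac{2 R}{7}$)
$b{\left(U{\left(v{\left(-5 \right)} \right)} \right)} - -731 = - \frac{1}{-4 + \frac{2 \left(9 - 2 \left(-5\right)^{2} + 2 \left(-5\right)\right)}{7}} - -731 = - \frac{1}{-4 + \frac{2 \left(9 - 50 - 10\right)}{7}} + 731 = - \frac{1}{-4 + \frac{2}{7} \left(-51\right)} + 731 = - \frac{1}{-4 - \frac{102}{7}} + 731 = - \frac{1}{- \frac{130}{7}} + 731 = \left(-1\right) \left(- \frac{7}{130}\right) + 731 = \frac{7}{130} + 731 = \frac{95037}{130}$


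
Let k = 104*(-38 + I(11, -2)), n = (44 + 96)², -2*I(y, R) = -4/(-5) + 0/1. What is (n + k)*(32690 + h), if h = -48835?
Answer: -251965328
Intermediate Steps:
I(y, R) = -⅖ (I(y, R) = -(-4/(-5) + 0/1)/2 = -(-4*(-⅕) + 0*1)/2 = -(⅘ + 0)/2 = -½*⅘ = -⅖)
n = 19600 (n = 140² = 19600)
k = -19968/5 (k = 104*(-38 - ⅖) = 104*(-192/5) = -19968/5 ≈ -3993.6)
(n + k)*(32690 + h) = (19600 - 19968/5)*(32690 - 48835) = (78032/5)*(-16145) = -251965328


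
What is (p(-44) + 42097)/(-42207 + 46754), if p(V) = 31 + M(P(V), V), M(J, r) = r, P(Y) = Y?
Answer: 42084/4547 ≈ 9.2553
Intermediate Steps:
p(V) = 31 + V
(p(-44) + 42097)/(-42207 + 46754) = ((31 - 44) + 42097)/(-42207 + 46754) = (-13 + 42097)/4547 = 42084*(1/4547) = 42084/4547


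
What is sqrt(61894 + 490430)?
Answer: 2*sqrt(138081) ≈ 743.19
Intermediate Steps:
sqrt(61894 + 490430) = sqrt(552324) = 2*sqrt(138081)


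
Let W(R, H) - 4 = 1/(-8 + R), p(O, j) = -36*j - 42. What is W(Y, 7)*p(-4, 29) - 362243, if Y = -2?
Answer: -1832392/5 ≈ -3.6648e+5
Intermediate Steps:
p(O, j) = -42 - 36*j
W(R, H) = 4 + 1/(-8 + R)
W(Y, 7)*p(-4, 29) - 362243 = ((-31 + 4*(-2))/(-8 - 2))*(-42 - 36*29) - 362243 = ((-31 - 8)/(-10))*(-42 - 1044) - 362243 = -⅒*(-39)*(-1086) - 362243 = (39/10)*(-1086) - 362243 = -21177/5 - 362243 = -1832392/5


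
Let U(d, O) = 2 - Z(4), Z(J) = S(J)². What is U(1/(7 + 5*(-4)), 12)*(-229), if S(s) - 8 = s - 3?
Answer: 18091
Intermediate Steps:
S(s) = 5 + s (S(s) = 8 + (s - 3) = 8 + (-3 + s) = 5 + s)
Z(J) = (5 + J)²
U(d, O) = -79 (U(d, O) = 2 - (5 + 4)² = 2 - 1*9² = 2 - 1*81 = 2 - 81 = -79)
U(1/(7 + 5*(-4)), 12)*(-229) = -79*(-229) = 18091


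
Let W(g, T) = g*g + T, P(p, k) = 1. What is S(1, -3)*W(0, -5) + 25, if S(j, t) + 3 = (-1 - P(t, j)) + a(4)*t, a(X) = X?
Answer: 110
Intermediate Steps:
W(g, T) = T + g**2 (W(g, T) = g**2 + T = T + g**2)
S(j, t) = -5 + 4*t (S(j, t) = -3 + ((-1 - 1*1) + 4*t) = -3 + ((-1 - 1) + 4*t) = -3 + (-2 + 4*t) = -5 + 4*t)
S(1, -3)*W(0, -5) + 25 = (-5 + 4*(-3))*(-5 + 0**2) + 25 = (-5 - 12)*(-5 + 0) + 25 = -17*(-5) + 25 = 85 + 25 = 110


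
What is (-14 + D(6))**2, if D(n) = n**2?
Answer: 484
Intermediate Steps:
(-14 + D(6))**2 = (-14 + 6**2)**2 = (-14 + 36)**2 = 22**2 = 484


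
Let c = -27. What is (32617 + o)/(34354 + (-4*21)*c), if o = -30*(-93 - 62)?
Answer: 37267/36622 ≈ 1.0176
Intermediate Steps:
o = 4650 (o = -30*(-155) = 4650)
(32617 + o)/(34354 + (-4*21)*c) = (32617 + 4650)/(34354 - 4*21*(-27)) = 37267/(34354 - 84*(-27)) = 37267/(34354 + 2268) = 37267/36622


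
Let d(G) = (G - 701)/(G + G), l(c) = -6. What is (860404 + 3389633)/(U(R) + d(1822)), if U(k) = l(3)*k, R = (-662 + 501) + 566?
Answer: -15487134828/8853799 ≈ -1749.2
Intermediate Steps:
R = 405 (R = -161 + 566 = 405)
d(G) = (-701 + G)/(2*G) (d(G) = (-701 + G)/((2*G)) = (-701 + G)*(1/(2*G)) = (-701 + G)/(2*G))
U(k) = -6*k
(860404 + 3389633)/(U(R) + d(1822)) = (860404 + 3389633)/(-6*405 + (½)*(-701 + 1822)/1822) = 4250037/(-2430 + (½)*(1/1822)*1121) = 4250037/(-2430 + 1121/3644) = 4250037/(-8853799/3644) = 4250037*(-3644/8853799) = -15487134828/8853799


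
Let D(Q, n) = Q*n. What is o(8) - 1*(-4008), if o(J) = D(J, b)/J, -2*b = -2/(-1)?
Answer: 4007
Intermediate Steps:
b = -1 (b = -(-1)/(-1) = -(-1)*(-1) = -1/2*2 = -1)
o(J) = -1 (o(J) = (J*(-1))/J = (-J)/J = -1)
o(8) - 1*(-4008) = -1 - 1*(-4008) = -1 + 4008 = 4007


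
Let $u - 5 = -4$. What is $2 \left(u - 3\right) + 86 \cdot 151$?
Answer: $12982$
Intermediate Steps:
$u = 1$ ($u = 5 - 4 = 1$)
$2 \left(u - 3\right) + 86 \cdot 151 = 2 \left(1 - 3\right) + 86 \cdot 151 = 2 \left(-2\right) + 12986 = -4 + 12986 = 12982$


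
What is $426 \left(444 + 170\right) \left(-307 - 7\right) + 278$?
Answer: $-82130818$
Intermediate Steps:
$426 \left(444 + 170\right) \left(-307 - 7\right) + 278 = 426 \cdot 614 \left(-307 - 7\right) + 278 = 426 \cdot 614 \left(-314\right) + 278 = 426 \left(-192796\right) + 278 = -82131096 + 278 = -82130818$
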